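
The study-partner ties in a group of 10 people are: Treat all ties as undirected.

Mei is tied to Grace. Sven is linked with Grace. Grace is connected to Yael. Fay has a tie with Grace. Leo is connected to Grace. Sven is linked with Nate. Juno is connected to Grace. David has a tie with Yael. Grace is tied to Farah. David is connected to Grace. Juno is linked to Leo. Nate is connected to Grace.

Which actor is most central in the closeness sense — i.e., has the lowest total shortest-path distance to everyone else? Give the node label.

Farness (sum of distances to all others) for each node — David:16, Farah:17, Fay:17, Grace:9, Juno:16, Leo:16, Mei:17, Nate:16, Sven:16, Yael:16.
The smallest farness is 9, for Grace, so Grace has the highest closeness.

Grace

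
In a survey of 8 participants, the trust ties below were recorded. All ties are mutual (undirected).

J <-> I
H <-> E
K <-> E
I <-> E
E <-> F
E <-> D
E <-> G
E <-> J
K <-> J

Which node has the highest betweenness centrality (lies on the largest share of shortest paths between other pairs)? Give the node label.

E

Unnormalized betweenness of each node: D:0, E:37/2, F:0, G:0, H:0, I:0, J:1/2, K:0.
E has the largest value, 37/2, making it the main broker — the node through which the most shortest paths run.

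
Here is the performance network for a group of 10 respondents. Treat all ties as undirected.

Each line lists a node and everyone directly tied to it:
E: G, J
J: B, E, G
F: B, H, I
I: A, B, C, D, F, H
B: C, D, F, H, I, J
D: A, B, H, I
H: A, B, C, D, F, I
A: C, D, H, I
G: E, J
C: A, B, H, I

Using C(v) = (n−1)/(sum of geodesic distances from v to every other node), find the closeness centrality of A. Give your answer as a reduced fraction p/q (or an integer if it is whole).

9/19

Distances from A: B:2, C:1, D:1, E:4, F:2, G:4, H:1, I:1, J:3. Sum = 19.
n = 10, so closeness = 9/19.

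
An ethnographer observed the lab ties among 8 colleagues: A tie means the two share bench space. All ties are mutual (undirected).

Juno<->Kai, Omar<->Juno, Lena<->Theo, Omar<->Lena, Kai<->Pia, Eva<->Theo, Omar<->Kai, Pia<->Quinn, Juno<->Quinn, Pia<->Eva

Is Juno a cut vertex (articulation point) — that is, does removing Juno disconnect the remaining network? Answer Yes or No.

Even without Juno, every remaining node can still reach every other (the residual graph is connected), so Juno is not a cut vertex.

No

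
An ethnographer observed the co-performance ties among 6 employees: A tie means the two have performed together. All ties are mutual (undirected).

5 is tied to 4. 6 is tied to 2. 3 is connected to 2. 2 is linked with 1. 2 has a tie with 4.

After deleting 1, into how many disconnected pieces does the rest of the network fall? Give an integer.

1

1's neighbors (2) remain reachable from one another through other ties, so the rest of the network stays in one piece.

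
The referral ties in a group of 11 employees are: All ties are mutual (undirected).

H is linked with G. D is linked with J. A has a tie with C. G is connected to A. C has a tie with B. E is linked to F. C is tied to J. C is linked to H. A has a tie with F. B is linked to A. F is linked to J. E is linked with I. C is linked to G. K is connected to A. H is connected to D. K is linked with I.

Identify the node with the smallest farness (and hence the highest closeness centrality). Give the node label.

Farness (sum of distances to all others) for each node — A:16, B:21, C:17, D:25, E:24, F:18, G:19, H:23, I:26, J:19, K:22.
The smallest farness is 16, for A, so A has the highest closeness.

A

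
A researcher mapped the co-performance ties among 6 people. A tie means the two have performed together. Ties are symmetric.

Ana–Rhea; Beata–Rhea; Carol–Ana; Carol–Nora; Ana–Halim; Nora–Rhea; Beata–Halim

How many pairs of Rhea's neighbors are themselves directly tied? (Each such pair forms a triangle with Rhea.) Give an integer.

Rhea's neighbors are Ana, Beata, and Nora, but none of them are tied to each other, so no triangle contains Rhea.

0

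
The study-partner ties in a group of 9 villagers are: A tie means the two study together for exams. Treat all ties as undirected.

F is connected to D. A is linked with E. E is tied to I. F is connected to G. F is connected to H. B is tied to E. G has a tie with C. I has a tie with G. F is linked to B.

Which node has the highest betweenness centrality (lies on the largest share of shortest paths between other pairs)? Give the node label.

F

Unnormalized betweenness of each node: A:0, B:6, C:0, D:0, E:8, F:15, G:10, H:0, I:4.
F has the largest value, 15, making it the main broker — the node through which the most shortest paths run.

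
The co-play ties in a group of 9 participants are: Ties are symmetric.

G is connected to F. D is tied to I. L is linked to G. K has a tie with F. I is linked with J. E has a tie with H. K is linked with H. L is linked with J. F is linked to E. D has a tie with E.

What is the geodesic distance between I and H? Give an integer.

3

One shortest route is I – D – E – H, which uses 3 edges, and at distance 2 from I we only reach {E, L}, which does not include H. So d(I,H) = 3.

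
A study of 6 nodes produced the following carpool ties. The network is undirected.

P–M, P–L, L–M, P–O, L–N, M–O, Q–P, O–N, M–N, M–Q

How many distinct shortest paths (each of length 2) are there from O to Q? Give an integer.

2

The shortest distance is 2. The length-2 paths are: O–P–Q; O–M–Q.
That gives 2 distinct shortest paths.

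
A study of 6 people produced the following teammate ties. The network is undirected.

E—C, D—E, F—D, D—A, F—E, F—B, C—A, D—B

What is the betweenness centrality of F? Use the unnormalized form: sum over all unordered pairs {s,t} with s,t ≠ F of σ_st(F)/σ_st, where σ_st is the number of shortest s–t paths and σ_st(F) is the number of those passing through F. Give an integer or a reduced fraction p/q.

5/6

Pairs whose geodesics pass through F — E–B: 1/2; B–C: 1/3.
All other pairs contribute 0.
Summing the contributions gives betweenness(F) = 5/6.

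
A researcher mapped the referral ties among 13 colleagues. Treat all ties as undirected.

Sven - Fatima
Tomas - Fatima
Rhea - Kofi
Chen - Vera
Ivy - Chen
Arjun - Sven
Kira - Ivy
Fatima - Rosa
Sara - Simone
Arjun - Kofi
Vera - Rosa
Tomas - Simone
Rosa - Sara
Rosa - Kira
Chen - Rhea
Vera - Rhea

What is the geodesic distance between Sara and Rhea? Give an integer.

3

One shortest route is Sara – Rosa – Vera – Rhea, which uses 3 edges, and at distance 2 from Sara we only reach {Fatima, Kira, Tomas, Vera}, which does not include Rhea. So d(Sara,Rhea) = 3.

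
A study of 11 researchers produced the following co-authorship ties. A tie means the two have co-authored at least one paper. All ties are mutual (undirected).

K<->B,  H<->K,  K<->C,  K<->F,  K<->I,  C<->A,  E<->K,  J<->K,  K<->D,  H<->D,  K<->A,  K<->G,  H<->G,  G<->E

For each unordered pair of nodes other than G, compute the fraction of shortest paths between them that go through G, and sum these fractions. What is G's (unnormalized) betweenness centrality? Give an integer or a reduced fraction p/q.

Pairs whose geodesics pass through G — E–H: 1/2.
All other pairs contribute 0.
Summing the contributions gives betweenness(G) = 1/2.

1/2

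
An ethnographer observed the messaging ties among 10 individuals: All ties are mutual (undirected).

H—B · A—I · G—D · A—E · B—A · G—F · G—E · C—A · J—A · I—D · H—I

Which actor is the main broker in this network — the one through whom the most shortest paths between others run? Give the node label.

Unnormalized betweenness of each node: A:21, B:2, C:0, D:4, E:8, F:0, G:9, H:1, I:9, J:0.
A has the largest value, 21, making it the main broker — the node through which the most shortest paths run.

A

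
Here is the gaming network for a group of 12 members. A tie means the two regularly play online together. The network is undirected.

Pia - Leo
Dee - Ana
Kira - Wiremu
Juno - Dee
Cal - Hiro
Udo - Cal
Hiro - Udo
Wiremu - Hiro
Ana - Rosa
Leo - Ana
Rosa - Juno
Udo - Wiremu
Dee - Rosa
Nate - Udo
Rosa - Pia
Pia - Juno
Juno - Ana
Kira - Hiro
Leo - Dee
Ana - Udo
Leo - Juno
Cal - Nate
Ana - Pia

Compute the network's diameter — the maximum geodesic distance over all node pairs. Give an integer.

Eccentricity of each node (its greatest distance to any other): Ana:3, Cal:3, Dee:4, Hiro:3, Juno:4, Kira:4, Leo:4, Nate:3, Pia:4, Rosa:4, Udo:2, Wiremu:3.
The maximum eccentricity is 4, realized for instance by the pair Dee–Kira via Dee – Ana – Udo – Wiremu – Kira. So the diameter is 4.

4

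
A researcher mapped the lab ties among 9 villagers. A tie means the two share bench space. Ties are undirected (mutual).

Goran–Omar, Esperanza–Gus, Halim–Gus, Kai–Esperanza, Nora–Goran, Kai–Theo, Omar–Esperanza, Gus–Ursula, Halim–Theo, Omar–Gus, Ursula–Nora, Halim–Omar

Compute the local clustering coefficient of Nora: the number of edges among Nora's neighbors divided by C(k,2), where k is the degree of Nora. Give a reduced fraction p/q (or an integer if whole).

0

Nora's neighbors: Goran and Ursula (k = 2).
Possible neighbor pairs: C(2,2) = 1. Edges among them: none → e = 0.
Clustering(Nora) = 0/1.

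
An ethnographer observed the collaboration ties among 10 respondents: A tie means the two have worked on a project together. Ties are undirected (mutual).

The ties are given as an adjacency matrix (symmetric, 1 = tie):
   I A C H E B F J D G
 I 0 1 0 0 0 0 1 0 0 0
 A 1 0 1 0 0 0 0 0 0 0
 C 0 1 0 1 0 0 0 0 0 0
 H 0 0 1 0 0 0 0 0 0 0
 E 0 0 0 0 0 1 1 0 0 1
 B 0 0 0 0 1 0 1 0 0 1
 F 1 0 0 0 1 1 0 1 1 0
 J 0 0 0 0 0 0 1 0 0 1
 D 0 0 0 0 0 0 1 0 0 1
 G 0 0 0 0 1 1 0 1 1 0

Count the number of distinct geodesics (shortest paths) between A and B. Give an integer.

The shortest distance is 3, and the only length-3 path is A–I–F–B. So there is exactly 1 shortest path.

1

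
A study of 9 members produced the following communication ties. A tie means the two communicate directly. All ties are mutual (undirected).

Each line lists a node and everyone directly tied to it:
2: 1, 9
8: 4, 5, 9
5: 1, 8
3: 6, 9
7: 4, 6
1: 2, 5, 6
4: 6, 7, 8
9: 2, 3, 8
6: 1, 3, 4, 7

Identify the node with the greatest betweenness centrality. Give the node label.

6

Unnormalized betweenness of each node: 1:11/2, 2:1, 3:3/2, 4:3, 5:1, 6:8, 7:0, 8:5, 9:4.
6 has the largest value, 8, making it the main broker — the node through which the most shortest paths run.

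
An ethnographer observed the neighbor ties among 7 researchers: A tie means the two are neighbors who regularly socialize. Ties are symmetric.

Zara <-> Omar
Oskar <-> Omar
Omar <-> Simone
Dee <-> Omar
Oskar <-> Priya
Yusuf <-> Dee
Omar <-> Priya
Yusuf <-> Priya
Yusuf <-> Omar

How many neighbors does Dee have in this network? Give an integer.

2

Dee is directly tied to Omar and Yusuf. That is 2 neighbors, so the degree of Dee is 2.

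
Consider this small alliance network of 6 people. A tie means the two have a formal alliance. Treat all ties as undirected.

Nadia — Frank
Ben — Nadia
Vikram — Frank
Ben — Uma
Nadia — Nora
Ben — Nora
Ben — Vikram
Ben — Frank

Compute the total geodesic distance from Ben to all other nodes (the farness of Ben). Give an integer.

5

Distances from Ben: Frank:1, Nadia:1, Nora:1, Uma:1, Vikram:1.
Sum = 1 + 1 + 1 + 1 + 1 = 5.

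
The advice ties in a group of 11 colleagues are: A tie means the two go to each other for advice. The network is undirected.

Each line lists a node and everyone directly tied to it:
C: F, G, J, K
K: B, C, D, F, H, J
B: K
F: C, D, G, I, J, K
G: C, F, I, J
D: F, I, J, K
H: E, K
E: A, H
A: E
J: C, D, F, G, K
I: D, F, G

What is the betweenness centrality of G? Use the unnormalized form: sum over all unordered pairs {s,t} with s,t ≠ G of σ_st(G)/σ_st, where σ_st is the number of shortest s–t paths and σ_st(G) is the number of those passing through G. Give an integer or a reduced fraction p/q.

5/6

Pairs whose geodesics pass through G — J–I: 1/3; I–C: 1/2.
All other pairs contribute 0.
Summing the contributions gives betweenness(G) = 5/6.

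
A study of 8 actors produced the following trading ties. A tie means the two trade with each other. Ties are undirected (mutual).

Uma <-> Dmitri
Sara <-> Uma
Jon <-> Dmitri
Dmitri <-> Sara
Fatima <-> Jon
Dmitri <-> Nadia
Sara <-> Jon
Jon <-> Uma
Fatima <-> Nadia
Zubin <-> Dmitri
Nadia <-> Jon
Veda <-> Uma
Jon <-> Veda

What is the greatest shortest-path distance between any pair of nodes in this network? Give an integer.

3

Eccentricity of each node (its greatest distance to any other): Dmitri:2, Fatima:3, Jon:2, Nadia:2, Sara:2, Uma:2, Veda:3, Zubin:3.
The maximum eccentricity is 3, realized for instance by the pair Veda–Zubin via Veda – Jon – Dmitri – Zubin. So the diameter is 3.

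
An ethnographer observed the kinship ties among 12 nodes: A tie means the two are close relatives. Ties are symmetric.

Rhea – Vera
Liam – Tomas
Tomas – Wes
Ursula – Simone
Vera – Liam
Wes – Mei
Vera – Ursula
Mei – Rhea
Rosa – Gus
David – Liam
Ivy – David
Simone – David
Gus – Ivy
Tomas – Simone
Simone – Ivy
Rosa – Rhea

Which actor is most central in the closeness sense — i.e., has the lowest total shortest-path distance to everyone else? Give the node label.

Simone

Farness (sum of distances to all others) for each node — David:24, Gus:27, Ivy:24, Liam:22, Mei:28, Rhea:23, Rosa:27, Simone:21, Tomas:23, Ursula:24, Vera:22, Wes:27.
The smallest farness is 21, for Simone, so Simone has the highest closeness.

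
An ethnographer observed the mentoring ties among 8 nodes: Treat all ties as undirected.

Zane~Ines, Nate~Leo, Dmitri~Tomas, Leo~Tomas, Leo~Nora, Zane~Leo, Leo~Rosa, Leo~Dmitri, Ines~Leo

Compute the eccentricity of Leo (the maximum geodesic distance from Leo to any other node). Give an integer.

Distances from Leo: Dmitri:1, Ines:1, Nate:1, Nora:1, Rosa:1, Tomas:1, Zane:1.
The largest is 1 (to Nora, Ines, Dmitri, Rosa, Nate, Zane, and Tomas), so the eccentricity of Leo is 1.

1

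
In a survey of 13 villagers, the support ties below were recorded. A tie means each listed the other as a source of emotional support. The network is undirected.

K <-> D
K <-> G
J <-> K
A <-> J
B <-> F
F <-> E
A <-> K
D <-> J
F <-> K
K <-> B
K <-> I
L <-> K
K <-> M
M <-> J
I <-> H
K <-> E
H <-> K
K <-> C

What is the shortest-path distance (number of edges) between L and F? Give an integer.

2

One shortest route is L – K – F, which uses 2 edges, and L and F are not directly tied, so nothing shorter exists. So d(L,F) = 2.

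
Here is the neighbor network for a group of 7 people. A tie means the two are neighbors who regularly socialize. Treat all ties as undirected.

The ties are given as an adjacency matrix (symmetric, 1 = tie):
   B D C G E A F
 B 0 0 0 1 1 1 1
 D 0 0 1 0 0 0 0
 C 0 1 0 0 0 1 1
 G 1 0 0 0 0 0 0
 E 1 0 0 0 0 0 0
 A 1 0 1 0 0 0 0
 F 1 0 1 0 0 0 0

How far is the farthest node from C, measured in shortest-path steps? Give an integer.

Distances from C: A:1, B:2, D:1, E:3, F:1, G:3.
The largest is 3 (to G and E), so the eccentricity of C is 3.

3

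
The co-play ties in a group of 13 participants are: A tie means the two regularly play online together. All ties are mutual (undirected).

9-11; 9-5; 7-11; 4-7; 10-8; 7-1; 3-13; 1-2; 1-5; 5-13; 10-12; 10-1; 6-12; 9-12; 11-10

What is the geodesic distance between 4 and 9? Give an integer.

3

One shortest route is 4 – 7 – 11 – 9, which uses 3 edges, and at distance 2 from 4 we only reach {1, 11}, which does not include 9. So d(4,9) = 3.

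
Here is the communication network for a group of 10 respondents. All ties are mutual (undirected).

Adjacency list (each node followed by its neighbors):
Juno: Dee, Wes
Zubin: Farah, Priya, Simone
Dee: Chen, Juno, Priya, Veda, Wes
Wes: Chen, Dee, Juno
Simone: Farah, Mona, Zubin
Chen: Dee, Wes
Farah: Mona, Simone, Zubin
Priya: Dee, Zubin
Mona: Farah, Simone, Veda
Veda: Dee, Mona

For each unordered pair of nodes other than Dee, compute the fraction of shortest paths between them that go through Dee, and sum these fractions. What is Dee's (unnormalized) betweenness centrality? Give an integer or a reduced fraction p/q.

121/6

Pairs whose geodesics pass through Dee — Juno–Veda: 1; Juno–Chen: 1/2; Juno–Priya: 1; Juno–Simone: 2/2; Juno–Zubin: 1; Juno–Farah: 2/2; Juno–Mona: 1; Veda–Chen: 1; Veda–Wes: 1; Veda–Priya: 1; Veda–Zubin: 1/3; Chen–Priya: 1; Chen–Simone: 2/2; Chen–Zubin: 1 … (+8 more pairs).
All other pairs contribute 0.
Summing the contributions gives betweenness(Dee) = 121/6.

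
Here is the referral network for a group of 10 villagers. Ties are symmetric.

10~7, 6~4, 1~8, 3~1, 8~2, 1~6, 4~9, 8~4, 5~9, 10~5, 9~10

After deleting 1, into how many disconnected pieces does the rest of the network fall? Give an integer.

2

Without 1, the remaining ties split the others into: {2, 4, 5, 6, 7, 8, 9, 10}; {3}.
That's 2 separate components.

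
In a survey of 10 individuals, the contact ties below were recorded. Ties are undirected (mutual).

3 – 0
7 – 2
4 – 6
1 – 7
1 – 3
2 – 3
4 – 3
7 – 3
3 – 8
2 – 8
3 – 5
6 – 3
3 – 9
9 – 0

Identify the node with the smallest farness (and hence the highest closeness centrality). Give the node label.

Farness (sum of distances to all others) for each node — 0:16, 1:16, 2:15, 3:9, 4:16, 5:17, 6:16, 7:15, 8:16, 9:16.
The smallest farness is 9, for 3, so 3 has the highest closeness.

3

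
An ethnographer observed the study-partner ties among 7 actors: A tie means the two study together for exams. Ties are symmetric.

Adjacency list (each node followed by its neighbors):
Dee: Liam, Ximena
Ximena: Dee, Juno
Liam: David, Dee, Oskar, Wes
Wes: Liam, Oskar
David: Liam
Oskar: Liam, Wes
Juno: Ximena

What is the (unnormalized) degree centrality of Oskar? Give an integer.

Oskar is directly tied to Liam and Wes. That is 2 neighbors, so the degree of Oskar is 2.

2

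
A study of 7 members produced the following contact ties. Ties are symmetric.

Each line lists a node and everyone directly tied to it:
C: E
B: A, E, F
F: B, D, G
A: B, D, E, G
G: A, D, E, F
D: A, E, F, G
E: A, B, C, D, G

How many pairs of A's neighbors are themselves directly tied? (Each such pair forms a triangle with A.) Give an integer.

4

A's neighbors: B, D, E, and G.
Neighbor pairs that are themselves tied: A–B–E; A–D–E; A–D–G; A–E–G. Each forms one triangle with A, for 4 in total.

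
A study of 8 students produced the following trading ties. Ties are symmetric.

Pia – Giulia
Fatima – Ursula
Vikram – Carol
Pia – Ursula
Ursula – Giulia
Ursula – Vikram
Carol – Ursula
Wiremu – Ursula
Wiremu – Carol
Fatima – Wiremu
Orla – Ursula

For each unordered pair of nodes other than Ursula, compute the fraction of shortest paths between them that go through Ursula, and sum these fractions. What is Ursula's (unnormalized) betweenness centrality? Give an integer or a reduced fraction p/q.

Pairs whose geodesics pass through Ursula — Fatima–Carol: 1/2; Fatima–Vikram: 1; Fatima–Pia: 1; Fatima–Orla: 1; Fatima–Giulia: 1; Wiremu–Vikram: 1/2; Wiremu–Pia: 1; Wiremu–Orla: 1; Wiremu–Giulia: 1; Carol–Pia: 1; Carol–Orla: 1; Carol–Giulia: 1; Vikram–Pia: 1; Vikram–Orla: 1 … (+3 more pairs).
All other pairs contribute 0.
Summing the contributions gives betweenness(Ursula) = 16.

16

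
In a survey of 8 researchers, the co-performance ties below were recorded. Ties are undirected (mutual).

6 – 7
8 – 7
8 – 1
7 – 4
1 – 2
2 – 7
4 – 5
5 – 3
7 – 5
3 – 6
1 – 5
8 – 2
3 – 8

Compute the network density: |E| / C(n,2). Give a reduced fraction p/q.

There are 13 edges and 8 nodes, so the maximum possible is C(8,2) = 28.
Density = 13/28.

13/28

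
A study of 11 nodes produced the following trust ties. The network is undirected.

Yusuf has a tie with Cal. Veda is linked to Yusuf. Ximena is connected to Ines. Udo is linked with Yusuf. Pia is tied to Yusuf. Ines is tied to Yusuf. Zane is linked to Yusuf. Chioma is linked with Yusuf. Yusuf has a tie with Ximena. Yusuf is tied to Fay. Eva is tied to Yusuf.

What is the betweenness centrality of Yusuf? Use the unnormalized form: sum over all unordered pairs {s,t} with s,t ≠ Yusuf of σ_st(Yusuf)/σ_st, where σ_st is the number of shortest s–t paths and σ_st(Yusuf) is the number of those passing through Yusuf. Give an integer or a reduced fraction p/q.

Pairs whose geodesics pass through Yusuf — Ximena–Zane: 1; Ximena–Cal: 1; Ximena–Eva: 1; Ximena–Udo: 1; Ximena–Chioma: 1; Ximena–Fay: 1; Ximena–Veda: 1; Ximena–Pia: 1; Zane–Cal: 1; Zane–Eva: 1; Zane–Udo: 1; Zane–Chioma: 1; Zane–Fay: 1; Zane–Veda: 1 … (+30 more pairs).
All other pairs contribute 0.
Summing the contributions gives betweenness(Yusuf) = 44.

44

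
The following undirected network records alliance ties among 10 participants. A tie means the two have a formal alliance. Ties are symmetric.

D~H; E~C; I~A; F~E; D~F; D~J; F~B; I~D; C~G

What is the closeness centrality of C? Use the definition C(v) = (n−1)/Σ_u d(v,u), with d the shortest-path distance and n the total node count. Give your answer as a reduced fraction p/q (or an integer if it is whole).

1/3

Distances from C: A:5, B:3, D:3, E:1, F:2, G:1, H:4, I:4, J:4. Sum = 27.
n = 10, so closeness = 9/27 = 1/3.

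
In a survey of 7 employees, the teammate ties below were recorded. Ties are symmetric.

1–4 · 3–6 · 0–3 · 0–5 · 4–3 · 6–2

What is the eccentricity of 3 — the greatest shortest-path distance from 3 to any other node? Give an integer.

Distances from 3: 0:1, 1:2, 2:2, 4:1, 5:2, 6:1.
The largest is 2 (to 5, 1, and 2), so the eccentricity of 3 is 2.

2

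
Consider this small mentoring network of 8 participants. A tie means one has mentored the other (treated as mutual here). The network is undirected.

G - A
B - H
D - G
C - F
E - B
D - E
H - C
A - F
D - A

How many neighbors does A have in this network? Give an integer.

A is directly tied to D, F, and G. That is 3 neighbors, so the degree of A is 3.

3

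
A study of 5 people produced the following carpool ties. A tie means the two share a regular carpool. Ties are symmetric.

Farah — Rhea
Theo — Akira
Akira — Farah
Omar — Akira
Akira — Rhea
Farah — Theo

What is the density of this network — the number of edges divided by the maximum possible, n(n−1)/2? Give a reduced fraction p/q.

There are 6 edges and 5 nodes, so the maximum possible is C(5,2) = 10.
Density = 6/10 = 3/5.

3/5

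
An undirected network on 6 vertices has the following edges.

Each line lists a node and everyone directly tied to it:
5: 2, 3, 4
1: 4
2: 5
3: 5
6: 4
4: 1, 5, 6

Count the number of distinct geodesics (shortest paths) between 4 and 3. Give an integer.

The shortest distance is 2, and the only length-2 path is 4–5–3. So there is exactly 1 shortest path.

1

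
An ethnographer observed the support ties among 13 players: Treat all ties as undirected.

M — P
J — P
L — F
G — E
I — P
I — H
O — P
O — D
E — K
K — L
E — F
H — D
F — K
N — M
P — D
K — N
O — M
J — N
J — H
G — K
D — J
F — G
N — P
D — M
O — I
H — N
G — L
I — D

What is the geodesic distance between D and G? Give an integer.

4

One shortest route is D – M – N – K – G, which uses 4 edges, and at distance 3 from D we only reach {K}, which does not include G. So d(D,G) = 4.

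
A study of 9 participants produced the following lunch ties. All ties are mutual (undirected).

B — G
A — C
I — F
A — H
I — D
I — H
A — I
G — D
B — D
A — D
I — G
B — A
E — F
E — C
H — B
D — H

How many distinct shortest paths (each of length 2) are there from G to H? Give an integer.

3

The shortest distance is 2. The length-2 paths are: G–I–H; G–B–H; G–D–H.
That gives 3 distinct shortest paths.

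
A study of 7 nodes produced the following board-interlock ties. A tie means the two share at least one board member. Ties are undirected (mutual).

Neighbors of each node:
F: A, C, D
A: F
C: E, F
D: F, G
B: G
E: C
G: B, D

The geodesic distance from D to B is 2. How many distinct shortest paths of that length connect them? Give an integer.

The shortest distance is 2, and the only length-2 path is D–G–B. So there is exactly 1 shortest path.

1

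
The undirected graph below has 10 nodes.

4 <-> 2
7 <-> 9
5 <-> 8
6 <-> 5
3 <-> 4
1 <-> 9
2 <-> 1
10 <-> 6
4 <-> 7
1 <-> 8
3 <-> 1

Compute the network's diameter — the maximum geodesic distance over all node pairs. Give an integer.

6

Eccentricity of each node (its greatest distance to any other): 1:4, 2:5, 3:5, 4:6, 5:4, 6:5, 7:6, 8:3, 9:5, 10:6.
The maximum eccentricity is 6, realized for instance by the pair 7–10 via 7 – 9 – 1 – 8 – 5 – 6 – 10. So the diameter is 6.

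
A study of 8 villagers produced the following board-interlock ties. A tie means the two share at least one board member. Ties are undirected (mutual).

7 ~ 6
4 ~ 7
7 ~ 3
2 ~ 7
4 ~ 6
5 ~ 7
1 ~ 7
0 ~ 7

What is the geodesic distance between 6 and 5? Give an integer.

One shortest route is 6 – 7 – 5, which uses 2 edges, and 6 and 5 are not directly tied, so nothing shorter exists. So d(6,5) = 2.

2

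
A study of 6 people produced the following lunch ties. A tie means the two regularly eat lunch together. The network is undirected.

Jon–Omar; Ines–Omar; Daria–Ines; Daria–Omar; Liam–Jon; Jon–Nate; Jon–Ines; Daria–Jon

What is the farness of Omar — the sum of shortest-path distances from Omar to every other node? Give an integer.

7

Distances from Omar: Daria:1, Ines:1, Jon:1, Liam:2, Nate:2.
Sum = 1 + 1 + 1 + 2 + 2 = 7.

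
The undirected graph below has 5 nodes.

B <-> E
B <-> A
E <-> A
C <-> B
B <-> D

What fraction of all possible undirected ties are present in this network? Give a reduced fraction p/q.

There are 5 edges and 5 nodes, so the maximum possible is C(5,2) = 10.
Density = 5/10 = 1/2.

1/2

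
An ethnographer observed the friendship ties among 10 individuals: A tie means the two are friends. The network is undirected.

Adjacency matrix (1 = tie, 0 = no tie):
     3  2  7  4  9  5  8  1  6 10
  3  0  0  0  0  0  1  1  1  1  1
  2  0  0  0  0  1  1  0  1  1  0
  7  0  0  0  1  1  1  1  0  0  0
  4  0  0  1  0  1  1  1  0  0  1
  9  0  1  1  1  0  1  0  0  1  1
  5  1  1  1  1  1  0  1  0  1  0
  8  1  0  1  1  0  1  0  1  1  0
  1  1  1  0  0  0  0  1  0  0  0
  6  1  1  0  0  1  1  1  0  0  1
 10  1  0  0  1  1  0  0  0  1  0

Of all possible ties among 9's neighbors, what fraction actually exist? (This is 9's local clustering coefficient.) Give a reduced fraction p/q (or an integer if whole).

8/15

9's neighbors: 2, 4, 5, 6, 7, and 10 (k = 6).
Possible neighbor pairs: C(6,2) = 15. Edges among them: 2–5, 2–6, 4–5, 4–7, 4–10, 5–6, 5–7, 6–10 → e = 8.
Clustering(9) = 8/15.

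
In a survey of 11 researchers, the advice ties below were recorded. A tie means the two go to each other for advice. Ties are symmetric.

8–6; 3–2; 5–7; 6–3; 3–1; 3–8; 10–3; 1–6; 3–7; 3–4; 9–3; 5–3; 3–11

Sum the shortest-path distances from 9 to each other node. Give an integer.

Distances from 9: 1:2, 2:2, 3:1, 4:2, 5:2, 6:2, 7:2, 8:2, 10:2, 11:2.
Sum = 2 + 2 + 1 + 2 + 2 + 2 + 2 + 2 + 2 + 2 = 19.

19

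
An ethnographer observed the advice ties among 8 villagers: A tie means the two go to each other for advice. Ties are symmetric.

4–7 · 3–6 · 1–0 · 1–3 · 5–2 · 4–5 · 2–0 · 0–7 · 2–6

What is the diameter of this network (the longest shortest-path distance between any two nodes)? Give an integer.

Eccentricity of each node (its greatest distance to any other): 0:2, 1:3, 2:2, 3:4, 4:4, 5:3, 6:3, 7:3.
The maximum eccentricity is 4, realized for instance by the pair 4–3 via 4 – 5 – 2 – 6 – 3. So the diameter is 4.

4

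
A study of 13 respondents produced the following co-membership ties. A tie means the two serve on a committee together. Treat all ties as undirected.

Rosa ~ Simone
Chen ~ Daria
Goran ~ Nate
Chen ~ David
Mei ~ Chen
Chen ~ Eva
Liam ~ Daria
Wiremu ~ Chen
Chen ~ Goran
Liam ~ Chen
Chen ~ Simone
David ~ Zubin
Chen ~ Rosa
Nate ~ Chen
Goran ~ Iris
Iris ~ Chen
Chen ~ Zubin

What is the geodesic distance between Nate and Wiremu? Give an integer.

2

One shortest route is Nate – Chen – Wiremu, which uses 2 edges, and Nate and Wiremu are not directly tied, so nothing shorter exists. So d(Nate,Wiremu) = 2.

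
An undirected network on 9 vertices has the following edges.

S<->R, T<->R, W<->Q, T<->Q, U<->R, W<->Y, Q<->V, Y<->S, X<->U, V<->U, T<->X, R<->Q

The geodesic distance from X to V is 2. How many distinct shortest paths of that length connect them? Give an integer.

The shortest distance is 2, and the only length-2 path is X–U–V. So there is exactly 1 shortest path.

1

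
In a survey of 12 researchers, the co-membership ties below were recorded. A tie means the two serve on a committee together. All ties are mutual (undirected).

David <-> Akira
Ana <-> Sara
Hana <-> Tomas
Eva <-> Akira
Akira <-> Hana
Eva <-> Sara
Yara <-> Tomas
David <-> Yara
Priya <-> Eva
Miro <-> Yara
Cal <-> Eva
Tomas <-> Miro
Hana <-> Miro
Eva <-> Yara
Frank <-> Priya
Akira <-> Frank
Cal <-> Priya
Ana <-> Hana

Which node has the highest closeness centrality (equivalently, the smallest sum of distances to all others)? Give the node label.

Farness (sum of distances to all others) for each node — Akira:18, Ana:25, Cal:25, David:24, Eva:17, Frank:25, Hana:20, Miro:23, Priya:24, Sara:24, Tomas:23, Yara:20.
The smallest farness is 17, for Eva, so Eva has the highest closeness.

Eva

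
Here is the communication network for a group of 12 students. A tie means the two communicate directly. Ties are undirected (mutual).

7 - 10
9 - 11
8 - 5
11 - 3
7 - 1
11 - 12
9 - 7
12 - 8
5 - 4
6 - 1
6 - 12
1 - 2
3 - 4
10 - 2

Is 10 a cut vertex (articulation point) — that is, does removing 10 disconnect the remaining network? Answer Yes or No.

Even without 10, every remaining node can still reach every other (the residual graph is connected), so 10 is not a cut vertex.

No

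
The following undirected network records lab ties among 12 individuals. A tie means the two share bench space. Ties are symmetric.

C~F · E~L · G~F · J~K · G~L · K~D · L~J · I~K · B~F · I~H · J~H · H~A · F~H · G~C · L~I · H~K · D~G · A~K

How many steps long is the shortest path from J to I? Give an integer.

2

One shortest route is J – H – I, which uses 2 edges, and J and I are not directly tied, so nothing shorter exists. So d(J,I) = 2.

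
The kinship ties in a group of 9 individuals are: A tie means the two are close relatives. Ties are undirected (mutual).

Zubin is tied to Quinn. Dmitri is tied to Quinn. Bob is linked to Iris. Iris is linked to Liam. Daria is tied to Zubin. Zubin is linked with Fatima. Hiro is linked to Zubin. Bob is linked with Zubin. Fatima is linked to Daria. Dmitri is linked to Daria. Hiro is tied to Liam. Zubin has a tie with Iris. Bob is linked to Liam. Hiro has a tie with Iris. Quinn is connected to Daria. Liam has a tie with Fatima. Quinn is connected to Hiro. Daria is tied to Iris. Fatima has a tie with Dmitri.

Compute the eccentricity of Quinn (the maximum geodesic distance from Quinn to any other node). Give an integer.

2

Distances from Quinn: Bob:2, Daria:1, Dmitri:1, Fatima:2, Hiro:1, Iris:2, Liam:2, Zubin:1.
The largest is 2 (to Iris, Fatima, Bob, and Liam), so the eccentricity of Quinn is 2.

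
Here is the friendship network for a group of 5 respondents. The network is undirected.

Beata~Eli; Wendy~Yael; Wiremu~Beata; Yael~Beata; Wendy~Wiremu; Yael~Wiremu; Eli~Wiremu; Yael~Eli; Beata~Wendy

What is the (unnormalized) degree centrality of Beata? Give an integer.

4

Beata is directly tied to Eli, Wendy, Wiremu, and Yael. That is 4 neighbors, so the degree of Beata is 4.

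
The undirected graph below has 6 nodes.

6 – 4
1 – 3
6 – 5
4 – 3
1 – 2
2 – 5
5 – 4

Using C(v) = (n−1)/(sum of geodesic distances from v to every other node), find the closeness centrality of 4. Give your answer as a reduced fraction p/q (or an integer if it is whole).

5/7

Distances from 4: 1:2, 2:2, 3:1, 5:1, 6:1. Sum = 7.
n = 6, so closeness = 5/7.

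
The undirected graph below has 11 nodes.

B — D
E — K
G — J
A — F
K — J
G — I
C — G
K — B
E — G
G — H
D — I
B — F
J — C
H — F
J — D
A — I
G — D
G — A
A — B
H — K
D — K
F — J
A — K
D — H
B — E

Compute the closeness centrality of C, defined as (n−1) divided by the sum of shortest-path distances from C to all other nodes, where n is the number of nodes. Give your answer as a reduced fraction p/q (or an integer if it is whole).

Distances from C: A:2, B:3, D:2, E:2, F:2, G:1, H:2, I:2, J:1, K:2. Sum = 19.
n = 11, so closeness = 10/19.

10/19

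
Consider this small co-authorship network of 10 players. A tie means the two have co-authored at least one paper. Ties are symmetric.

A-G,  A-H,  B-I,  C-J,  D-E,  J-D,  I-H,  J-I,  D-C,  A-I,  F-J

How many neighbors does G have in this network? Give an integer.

1

G is directly tied to A. That is 1 neighbor, so the degree of G is 1.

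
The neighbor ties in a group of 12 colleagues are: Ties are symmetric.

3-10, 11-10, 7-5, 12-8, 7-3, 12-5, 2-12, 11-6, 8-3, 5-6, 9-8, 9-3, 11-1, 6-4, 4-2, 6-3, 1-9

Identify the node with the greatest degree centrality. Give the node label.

Degrees — 1:2, 2:2, 3:5, 4:2, 5:3, 6:4, 7:2, 8:3, 9:3, 10:2, 11:3, 12:3.
The maximum is 5, attained only by 3.

3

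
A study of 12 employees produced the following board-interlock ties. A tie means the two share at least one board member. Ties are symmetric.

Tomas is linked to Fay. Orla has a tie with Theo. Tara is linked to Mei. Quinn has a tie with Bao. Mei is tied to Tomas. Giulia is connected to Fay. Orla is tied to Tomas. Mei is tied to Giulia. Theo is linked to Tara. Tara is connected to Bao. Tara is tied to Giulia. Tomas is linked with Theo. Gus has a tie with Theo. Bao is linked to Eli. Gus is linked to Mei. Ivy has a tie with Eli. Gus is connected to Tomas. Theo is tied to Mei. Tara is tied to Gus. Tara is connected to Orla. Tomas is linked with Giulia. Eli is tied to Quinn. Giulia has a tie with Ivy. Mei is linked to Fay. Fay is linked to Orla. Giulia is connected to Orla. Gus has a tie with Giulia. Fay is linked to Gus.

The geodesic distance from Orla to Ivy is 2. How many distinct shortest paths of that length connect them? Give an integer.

The shortest distance is 2, and the only length-2 path is Orla–Giulia–Ivy. So there is exactly 1 shortest path.

1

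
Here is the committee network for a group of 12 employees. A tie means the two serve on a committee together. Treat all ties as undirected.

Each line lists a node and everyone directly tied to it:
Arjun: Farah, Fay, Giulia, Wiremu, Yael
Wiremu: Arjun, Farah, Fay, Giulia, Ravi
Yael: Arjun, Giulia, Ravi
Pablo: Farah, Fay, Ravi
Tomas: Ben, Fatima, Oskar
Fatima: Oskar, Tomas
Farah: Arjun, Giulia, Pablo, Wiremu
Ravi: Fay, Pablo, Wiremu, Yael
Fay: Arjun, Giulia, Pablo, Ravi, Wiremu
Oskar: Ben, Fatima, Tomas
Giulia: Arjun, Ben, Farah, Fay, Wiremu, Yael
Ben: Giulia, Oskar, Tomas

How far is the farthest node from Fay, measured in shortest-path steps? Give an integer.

Distances from Fay: Arjun:1, Ben:2, Farah:2, Fatima:4, Giulia:1, Oskar:3, Pablo:1, Ravi:1, Tomas:3, Wiremu:1, Yael:2.
The largest is 4 (to Fatima), so the eccentricity of Fay is 4.

4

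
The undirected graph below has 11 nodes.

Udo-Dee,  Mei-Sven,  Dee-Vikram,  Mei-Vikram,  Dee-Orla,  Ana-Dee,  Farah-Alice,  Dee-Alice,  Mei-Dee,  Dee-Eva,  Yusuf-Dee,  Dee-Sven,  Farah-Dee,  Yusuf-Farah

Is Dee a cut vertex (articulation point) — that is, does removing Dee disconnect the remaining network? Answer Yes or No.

Yes

Removing Dee leaves {Mei, Sven, and Vikram} with no path to {Alice, Farah, and Yusuf}, so the network splits into 6 components. Dee is a cut vertex.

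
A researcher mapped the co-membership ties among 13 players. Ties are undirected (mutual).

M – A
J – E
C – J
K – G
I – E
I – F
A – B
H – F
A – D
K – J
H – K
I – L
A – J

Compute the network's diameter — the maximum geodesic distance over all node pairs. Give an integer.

Eccentricity of each node (its greatest distance to any other): A:4, B:5, C:4, D:5, E:3, F:5, G:5, H:4, I:4, J:3, K:4, L:5, M:5.
The maximum eccentricity is 5, realized for instance by the pair B–F via B – A – J – E – I – F. So the diameter is 5.

5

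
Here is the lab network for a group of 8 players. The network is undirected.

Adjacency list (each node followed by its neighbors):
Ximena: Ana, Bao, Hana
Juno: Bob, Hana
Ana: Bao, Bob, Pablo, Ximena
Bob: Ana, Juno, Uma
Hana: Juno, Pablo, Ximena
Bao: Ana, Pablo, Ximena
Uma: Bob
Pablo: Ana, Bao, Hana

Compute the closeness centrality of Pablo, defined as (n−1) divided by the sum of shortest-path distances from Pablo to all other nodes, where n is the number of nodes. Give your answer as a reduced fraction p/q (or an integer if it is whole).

Distances from Pablo: Ana:1, Bao:1, Bob:2, Hana:1, Juno:2, Uma:3, Ximena:2. Sum = 12.
n = 8, so closeness = 7/12.

7/12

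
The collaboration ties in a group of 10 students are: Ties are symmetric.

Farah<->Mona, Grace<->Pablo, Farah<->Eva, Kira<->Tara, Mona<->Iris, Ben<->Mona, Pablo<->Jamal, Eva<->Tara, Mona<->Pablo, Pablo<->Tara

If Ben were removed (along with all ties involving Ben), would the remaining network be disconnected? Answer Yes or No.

No

Even without Ben, every remaining node can still reach every other (the residual graph is connected), so Ben is not a cut vertex.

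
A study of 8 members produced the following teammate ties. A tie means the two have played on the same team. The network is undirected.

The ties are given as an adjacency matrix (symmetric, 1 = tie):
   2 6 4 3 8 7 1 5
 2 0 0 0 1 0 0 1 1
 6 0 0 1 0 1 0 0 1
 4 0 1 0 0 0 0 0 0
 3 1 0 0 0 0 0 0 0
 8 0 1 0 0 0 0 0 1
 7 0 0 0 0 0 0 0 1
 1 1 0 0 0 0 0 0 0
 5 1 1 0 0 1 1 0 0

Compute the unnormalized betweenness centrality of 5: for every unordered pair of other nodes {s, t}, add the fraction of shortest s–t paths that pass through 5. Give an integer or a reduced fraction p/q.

Pairs whose geodesics pass through 5 — 2–6: 1; 2–4: 1; 2–8: 1; 2–7: 1; 6–3: 1; 6–7: 1; 6–1: 1; 4–3: 1; 4–7: 1; 4–1: 1; 3–8: 1; 3–7: 1; 8–7: 1; 8–1: 1 … (+1 more pairs).
All other pairs contribute 0.
Summing the contributions gives betweenness(5) = 15.

15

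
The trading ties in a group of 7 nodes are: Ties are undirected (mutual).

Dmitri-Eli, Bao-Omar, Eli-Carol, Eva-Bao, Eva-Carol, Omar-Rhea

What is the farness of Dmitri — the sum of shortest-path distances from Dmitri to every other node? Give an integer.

21

Distances from Dmitri: Bao:4, Carol:2, Eli:1, Eva:3, Omar:5, Rhea:6.
Sum = 4 + 2 + 1 + 3 + 5 + 6 = 21.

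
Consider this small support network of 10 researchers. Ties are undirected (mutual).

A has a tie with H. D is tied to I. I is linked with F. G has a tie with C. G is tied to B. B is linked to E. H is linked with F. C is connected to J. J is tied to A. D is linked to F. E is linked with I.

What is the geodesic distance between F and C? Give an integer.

4

One shortest route is F – H – A – J – C, which uses 4 edges, and at distance 3 from F we only reach {B, J}, which does not include C. So d(F,C) = 4.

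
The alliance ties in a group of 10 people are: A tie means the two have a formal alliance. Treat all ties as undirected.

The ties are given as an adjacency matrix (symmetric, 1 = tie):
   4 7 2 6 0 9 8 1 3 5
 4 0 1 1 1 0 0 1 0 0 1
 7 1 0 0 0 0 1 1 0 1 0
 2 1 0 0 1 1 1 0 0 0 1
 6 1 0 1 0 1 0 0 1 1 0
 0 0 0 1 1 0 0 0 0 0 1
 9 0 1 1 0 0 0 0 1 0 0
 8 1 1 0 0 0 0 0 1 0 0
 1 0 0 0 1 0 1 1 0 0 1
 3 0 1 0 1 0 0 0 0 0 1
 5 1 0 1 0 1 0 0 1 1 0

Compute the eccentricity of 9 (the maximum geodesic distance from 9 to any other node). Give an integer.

Distances from 9: 0:2, 1:1, 2:1, 3:2, 4:2, 5:2, 6:2, 7:1, 8:2.
The largest is 2 (to 4, 3, 8, 6, 0, and 5), so the eccentricity of 9 is 2.

2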